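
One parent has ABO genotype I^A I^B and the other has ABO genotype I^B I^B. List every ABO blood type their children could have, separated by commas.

Gametes from I^A I^B × I^B I^B give offspring ABO genotypes I^A I^B, I^B I^B, i.e. phenotypes B, AB.

B, AB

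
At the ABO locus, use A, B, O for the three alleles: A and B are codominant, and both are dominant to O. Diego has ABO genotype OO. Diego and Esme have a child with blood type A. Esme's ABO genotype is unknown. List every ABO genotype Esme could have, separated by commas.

AA, AB, AO

For each candidate genotype of Esme, check whether crossing it with OO can produce every observed child phenotype.
  AA → possible child types {A} ✓
  AB → possible child types {A, B} ✓
  AO → possible child types {O, A} ✓
  BB → possible child types {B} ✗
  BO → possible child types {O, B} ✗
  OO → possible child types {O} ✗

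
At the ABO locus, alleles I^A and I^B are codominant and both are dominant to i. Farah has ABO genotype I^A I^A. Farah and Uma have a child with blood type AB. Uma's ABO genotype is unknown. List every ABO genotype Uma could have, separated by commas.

I^A I^B, I^B I^B, I^B i

For each candidate genotype of Uma, check whether crossing it with I^A I^A can produce every observed child phenotype.
  I^A I^A → possible child types {A} ✗
  I^A I^B → possible child types {A, AB} ✓
  I^A i → possible child types {A} ✗
  I^B I^B → possible child types {AB} ✓
  I^B i → possible child types {A, AB} ✓
  i i → possible child types {A} ✗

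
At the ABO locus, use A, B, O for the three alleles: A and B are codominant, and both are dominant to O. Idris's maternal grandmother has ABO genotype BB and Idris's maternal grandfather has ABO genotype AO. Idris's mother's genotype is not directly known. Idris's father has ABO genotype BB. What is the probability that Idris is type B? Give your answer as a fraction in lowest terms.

3/4

Idris's mother's ABO genotype from BB × AO: 1/2 AB, 1/2 BO.
Crossing each possibility with the father BB and summing P(type B): 1/2·1/2 + 1/2·1 = 3/4.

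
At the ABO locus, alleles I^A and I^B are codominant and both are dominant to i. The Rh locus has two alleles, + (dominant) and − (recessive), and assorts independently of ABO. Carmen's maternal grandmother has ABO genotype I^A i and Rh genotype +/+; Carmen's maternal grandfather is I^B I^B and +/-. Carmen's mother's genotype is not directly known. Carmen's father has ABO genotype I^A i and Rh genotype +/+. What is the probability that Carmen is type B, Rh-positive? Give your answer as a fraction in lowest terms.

Carmen's mother's ABO genotype from I^A i × I^B I^B: 1/2 I^A I^B, 1/2 I^B i.
Crossing each possibility with the father I^A i and summing P(type B): 1/2·1/4 + 1/2·1/4 = 1/4.
Similarly for Rh via the mother's Rh distribution: P(Rh+) = 1.
Independent loci: 1/4 × 1 = 1/4.

1/4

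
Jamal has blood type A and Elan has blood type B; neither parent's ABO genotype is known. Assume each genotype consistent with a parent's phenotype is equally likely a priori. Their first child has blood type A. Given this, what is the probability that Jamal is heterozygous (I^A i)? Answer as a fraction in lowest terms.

Possible genotypes: Jamal ∈ {I^A I^A, I^A i}; Elan ∈ {I^B I^B, I^B i}.
Weight each parental genotype pair by prior × P(type-A child):
  I^A I^A × I^B i: posterior weight 2/3.
  I^A i × I^B i: posterior weight 1/3.
Sum the posterior weight over pairs where Jamal is I^A i: 1/3.

1/3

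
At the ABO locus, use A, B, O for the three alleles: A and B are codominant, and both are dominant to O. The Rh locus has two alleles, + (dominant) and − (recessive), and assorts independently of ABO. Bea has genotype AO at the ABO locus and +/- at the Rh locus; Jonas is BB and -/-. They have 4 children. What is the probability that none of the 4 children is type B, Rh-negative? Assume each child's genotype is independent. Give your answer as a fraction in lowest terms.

81/256

ABO cross AO × BB → 1/2 B, 1/2 AB.
Rh cross +/- × -/- → 1/2 Rh+, 1/2 Rh-; so P(type B, Rh-negative) = 1/2 × 1/2 = 1/4 per child.
P(not type B, Rh-negative) = 3/4 for one child; (3/4)^4 = 81/256.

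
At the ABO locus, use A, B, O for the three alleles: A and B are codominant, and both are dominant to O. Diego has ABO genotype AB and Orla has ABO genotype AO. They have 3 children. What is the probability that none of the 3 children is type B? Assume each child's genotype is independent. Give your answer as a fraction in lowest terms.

27/64

ABO cross AB × AO → 1/2 A, 1/4 B, 1/4 AB.
So P(type B) = 1/4 per child.
P(not type B) = 3/4 for one child; (3/4)^3 = 27/64.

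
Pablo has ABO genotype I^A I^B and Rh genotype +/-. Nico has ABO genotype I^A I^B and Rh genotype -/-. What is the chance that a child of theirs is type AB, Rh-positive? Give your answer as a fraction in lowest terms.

1/4

ABO cross I^A I^B × I^A I^B → offspring phenotypes: 1/4 A, 1/4 B, 1/2 AB.
Rh cross +/- × -/- → 1/2 Rh+, 1/2 Rh-.
Independent loci: P(type AB, Rh-positive) = 1/2 × 1/2 = 1/4.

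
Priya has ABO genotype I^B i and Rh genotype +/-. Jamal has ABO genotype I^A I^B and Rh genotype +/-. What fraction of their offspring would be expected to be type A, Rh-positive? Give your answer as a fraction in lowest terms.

3/16

ABO cross I^B i × I^A I^B → offspring phenotypes: 1/4 A, 1/2 B, 1/4 AB.
Rh cross +/- × +/- → 3/4 Rh+, 1/4 Rh-.
Independent loci: P(type A, Rh-positive) = 1/4 × 3/4 = 3/16.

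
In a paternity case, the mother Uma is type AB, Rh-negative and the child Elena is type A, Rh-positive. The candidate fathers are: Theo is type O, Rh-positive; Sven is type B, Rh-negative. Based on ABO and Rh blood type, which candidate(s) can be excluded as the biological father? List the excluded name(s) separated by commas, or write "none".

Sven

A candidate is excluded only if no genotype consistent with his phenotype could produce a type A, Rh-positive child with a type AB, Rh-negative mother.
Sven (type B, Rh-): no genotype consistent with that phenotype can produce a type-A Rh+ child with a type-AB mother.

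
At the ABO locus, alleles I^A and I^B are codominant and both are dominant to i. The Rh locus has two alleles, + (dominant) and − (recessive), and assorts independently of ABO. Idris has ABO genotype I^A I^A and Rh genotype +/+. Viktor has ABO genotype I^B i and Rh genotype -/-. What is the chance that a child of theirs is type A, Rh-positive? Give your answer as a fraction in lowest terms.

ABO cross I^A I^A × I^B i → offspring phenotypes: 1/2 A, 1/2 AB.
Rh cross +/+ × -/- → 1 Rh+.
Independent loci: P(type A, Rh-positive) = 1/2 × 1 = 1/2.

1/2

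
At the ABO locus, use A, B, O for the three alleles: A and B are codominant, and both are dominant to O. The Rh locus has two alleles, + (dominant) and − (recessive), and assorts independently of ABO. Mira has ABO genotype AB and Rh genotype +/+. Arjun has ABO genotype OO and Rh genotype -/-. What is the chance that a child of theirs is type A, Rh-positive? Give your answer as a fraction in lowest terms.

ABO cross AB × OO → offspring phenotypes: 1/2 A, 1/2 B.
Rh cross +/+ × -/- → 1 Rh+.
Independent loci: P(type A, Rh-positive) = 1/2 × 1 = 1/2.

1/2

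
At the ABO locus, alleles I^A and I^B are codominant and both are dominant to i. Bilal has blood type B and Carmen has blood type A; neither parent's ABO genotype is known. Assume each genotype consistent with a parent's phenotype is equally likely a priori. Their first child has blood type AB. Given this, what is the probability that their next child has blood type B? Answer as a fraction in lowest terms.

Possible genotypes: Bilal ∈ {I^B I^B, I^B i}; Carmen ∈ {I^A I^A, I^A i}.
Weight each parental genotype pair by prior × P(type-AB child):
  I^B I^B × I^A I^A: posterior weight 4/9; P(next child type B) = 0.
  I^B I^B × I^A i: posterior weight 2/9; P(next child type B) = 1/2.
  I^B i × I^A I^A: posterior weight 2/9; P(next child type B) = 0.
  I^B i × I^A i: posterior weight 1/9; P(next child type B) = 1/4.
Weighted sum = 5/36.

5/36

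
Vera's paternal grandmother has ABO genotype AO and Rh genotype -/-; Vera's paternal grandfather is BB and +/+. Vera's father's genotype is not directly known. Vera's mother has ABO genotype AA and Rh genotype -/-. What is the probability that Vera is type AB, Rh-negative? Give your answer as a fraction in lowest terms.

1/4

Vera's father's ABO genotype from AO × BB: 1/2 AB, 1/2 BO.
Crossing each possibility with the mother AA and summing P(type AB): 1/2·1/2 + 1/2·1/2 = 1/2.
Similarly for Rh via the father's Rh distribution: P(Rh-) = 1/2.
Independent loci: 1/2 × 1/2 = 1/4.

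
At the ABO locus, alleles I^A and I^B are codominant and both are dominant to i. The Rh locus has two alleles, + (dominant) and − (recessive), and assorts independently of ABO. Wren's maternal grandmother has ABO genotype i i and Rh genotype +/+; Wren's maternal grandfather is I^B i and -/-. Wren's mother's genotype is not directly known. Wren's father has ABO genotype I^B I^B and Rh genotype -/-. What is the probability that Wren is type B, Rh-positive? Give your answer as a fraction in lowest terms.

1/2

Wren's mother's ABO genotype from i i × I^B i: 1/2 I^B i, 1/2 i i.
Crossing each possibility with the father I^B I^B and summing P(type B): 1/2·1 + 1/2·1 = 1.
Similarly for Rh via the mother's Rh distribution: P(Rh+) = 1/2.
Independent loci: 1 × 1/2 = 1/2.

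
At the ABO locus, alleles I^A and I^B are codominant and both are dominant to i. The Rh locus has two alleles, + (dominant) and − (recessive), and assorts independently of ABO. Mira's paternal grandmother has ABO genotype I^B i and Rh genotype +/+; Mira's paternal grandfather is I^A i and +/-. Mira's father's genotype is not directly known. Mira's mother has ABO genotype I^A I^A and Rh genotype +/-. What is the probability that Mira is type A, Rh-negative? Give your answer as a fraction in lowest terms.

3/32

Mira's father's ABO genotype from I^B i × I^A i: 1/4 I^A I^B, 1/4 I^A i, 1/4 I^B i, 1/4 i i.
Crossing each possibility with the mother I^A I^A and summing P(type A): 1/4·1/2 + 1/4·1 + 1/4·1/2 + 1/4·1 = 3/4.
Similarly for Rh via the father's Rh distribution: P(Rh-) = 1/8.
Independent loci: 3/4 × 1/8 = 3/32.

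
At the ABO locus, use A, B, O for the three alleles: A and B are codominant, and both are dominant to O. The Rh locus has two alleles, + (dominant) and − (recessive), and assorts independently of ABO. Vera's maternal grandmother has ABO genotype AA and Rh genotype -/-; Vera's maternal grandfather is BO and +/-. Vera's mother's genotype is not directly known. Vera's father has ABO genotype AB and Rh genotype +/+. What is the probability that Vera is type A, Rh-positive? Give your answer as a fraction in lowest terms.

3/8

Vera's mother's ABO genotype from AA × BO: 1/2 AB, 1/2 AO.
Crossing each possibility with the father AB and summing P(type A): 1/2·1/4 + 1/2·1/2 = 3/8.
Similarly for Rh via the mother's Rh distribution: P(Rh+) = 1.
Independent loci: 3/8 × 1 = 3/8.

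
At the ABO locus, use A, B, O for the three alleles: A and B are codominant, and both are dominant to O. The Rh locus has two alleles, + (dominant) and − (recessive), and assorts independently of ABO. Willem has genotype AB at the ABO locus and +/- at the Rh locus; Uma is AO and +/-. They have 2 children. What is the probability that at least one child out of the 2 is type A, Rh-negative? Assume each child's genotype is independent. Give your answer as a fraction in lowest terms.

ABO cross AB × AO → 1/2 A, 1/4 B, 1/4 AB.
Rh cross +/- × +/- → 3/4 Rh+, 1/4 Rh-; so P(type A, Rh-negative) = 1/2 × 1/4 = 1/8 per child.
P(none) = (7/8)^2 = 49/64; P(at least one) = 1 − 49/64 = 15/64.

15/64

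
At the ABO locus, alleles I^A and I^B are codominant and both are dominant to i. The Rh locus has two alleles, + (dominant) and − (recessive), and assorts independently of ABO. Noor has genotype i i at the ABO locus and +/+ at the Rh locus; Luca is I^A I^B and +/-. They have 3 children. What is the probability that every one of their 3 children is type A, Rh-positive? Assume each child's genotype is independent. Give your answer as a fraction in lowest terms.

ABO cross i i × I^A I^B → 1/2 A, 1/2 B.
Rh cross +/+ × +/- → 1 Rh+; so P(type A, Rh-positive) = 1/2 × 1 = 1/2 per child.
All 3 independent: (1/2)^3 = 1/8.

1/8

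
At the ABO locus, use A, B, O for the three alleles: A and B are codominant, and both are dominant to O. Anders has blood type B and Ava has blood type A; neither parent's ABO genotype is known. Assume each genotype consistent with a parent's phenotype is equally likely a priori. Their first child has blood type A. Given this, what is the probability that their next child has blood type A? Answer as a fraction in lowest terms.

5/12

Possible genotypes: Anders ∈ {BB, BO}; Ava ∈ {AA, AO}.
Weight each parental genotype pair by prior × P(type-A child):
  BO × AA: posterior weight 2/3; P(next child type A) = 1/2.
  BO × AO: posterior weight 1/3; P(next child type A) = 1/4.
Weighted sum = 5/12.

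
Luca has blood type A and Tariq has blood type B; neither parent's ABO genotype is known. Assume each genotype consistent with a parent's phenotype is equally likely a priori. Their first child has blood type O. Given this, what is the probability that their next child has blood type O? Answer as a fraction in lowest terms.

Possible genotypes: Luca ∈ {AA, AO}; Tariq ∈ {BB, BO}.
Weight each parental genotype pair by prior × P(type-O child):
  AO × BO: posterior weight 1; P(next child type O) = 1/4.
Weighted sum = 1/4.

1/4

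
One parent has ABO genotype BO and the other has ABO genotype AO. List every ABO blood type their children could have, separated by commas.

O, A, B, AB

Gametes from BO × AO give offspring ABO genotypes AB, AO, BO, OO, i.e. phenotypes O, A, B, AB.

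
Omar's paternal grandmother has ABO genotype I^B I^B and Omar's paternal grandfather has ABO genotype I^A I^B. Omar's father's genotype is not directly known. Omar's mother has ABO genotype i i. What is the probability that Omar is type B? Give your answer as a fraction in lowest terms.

3/4

Omar's father's ABO genotype from I^B I^B × I^A I^B: 1/2 I^A I^B, 1/2 I^B I^B.
Crossing each possibility with the mother i i and summing P(type B): 1/2·1/2 + 1/2·1 = 3/4.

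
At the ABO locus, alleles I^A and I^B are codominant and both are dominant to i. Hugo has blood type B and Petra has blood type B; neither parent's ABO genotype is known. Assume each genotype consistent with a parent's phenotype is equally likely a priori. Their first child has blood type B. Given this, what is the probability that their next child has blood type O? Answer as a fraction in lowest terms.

Possible genotypes: Hugo ∈ {I^B I^B, I^B i}; Petra ∈ {I^B I^B, I^B i}.
Weight each parental genotype pair by prior × P(type-B child):
  I^B I^B × I^B I^B: posterior weight 4/15; P(next child type O) = 0.
  I^B I^B × I^B i: posterior weight 4/15; P(next child type O) = 0.
  I^B i × I^B I^B: posterior weight 4/15; P(next child type O) = 0.
  I^B i × I^B i: posterior weight 1/5; P(next child type O) = 1/4.
Weighted sum = 1/20.

1/20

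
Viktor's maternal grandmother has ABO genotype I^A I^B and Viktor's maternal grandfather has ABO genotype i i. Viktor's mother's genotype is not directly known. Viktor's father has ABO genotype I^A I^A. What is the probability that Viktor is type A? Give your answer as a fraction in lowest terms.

Viktor's mother's ABO genotype from I^A I^B × i i: 1/2 I^A i, 1/2 I^B i.
Crossing each possibility with the father I^A I^A and summing P(type A): 1/2·1 + 1/2·1/2 = 3/4.

3/4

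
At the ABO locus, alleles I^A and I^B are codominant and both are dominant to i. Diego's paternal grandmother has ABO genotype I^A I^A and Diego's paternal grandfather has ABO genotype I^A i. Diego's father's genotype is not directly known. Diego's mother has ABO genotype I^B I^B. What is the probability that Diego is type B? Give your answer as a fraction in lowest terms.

1/4

Diego's father's ABO genotype from I^A I^A × I^A i: 1/2 I^A I^A, 1/2 I^A i.
Crossing each possibility with the mother I^B I^B and summing P(type B): 1/2·0 + 1/2·1/2 = 1/4.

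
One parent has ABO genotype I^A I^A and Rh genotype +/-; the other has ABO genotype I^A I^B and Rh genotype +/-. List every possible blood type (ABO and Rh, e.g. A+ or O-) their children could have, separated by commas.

Gametes from I^A I^A × I^A I^B give offspring ABO genotypes I^A I^A, I^A I^B, i.e. phenotypes A, AB.
Rh cross +/- × +/- → phenotypes Rh+, Rh-.
Combining independently: A+, A-, AB+, AB-.

A+, A-, AB+, AB-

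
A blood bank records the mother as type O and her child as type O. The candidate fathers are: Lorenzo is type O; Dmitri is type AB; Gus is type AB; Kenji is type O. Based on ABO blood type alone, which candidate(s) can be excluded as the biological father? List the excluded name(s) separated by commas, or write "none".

A candidate is excluded only if no genotype consistent with his phenotype could produce a type O child with a type O mother.
Dmitri (type AB): no genotype consistent with that phenotype can produce a type-O child with a type-O mother.
Gus (type AB): no genotype consistent with that phenotype can produce a type-O child with a type-O mother.

Dmitri, Gus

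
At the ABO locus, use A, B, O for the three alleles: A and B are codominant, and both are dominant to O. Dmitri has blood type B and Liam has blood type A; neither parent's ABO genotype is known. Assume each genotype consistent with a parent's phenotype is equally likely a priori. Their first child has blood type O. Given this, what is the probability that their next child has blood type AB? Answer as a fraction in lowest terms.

Possible genotypes: Dmitri ∈ {BB, BO}; Liam ∈ {AA, AO}.
Weight each parental genotype pair by prior × P(type-O child):
  BO × AO: posterior weight 1; P(next child type AB) = 1/4.
Weighted sum = 1/4.

1/4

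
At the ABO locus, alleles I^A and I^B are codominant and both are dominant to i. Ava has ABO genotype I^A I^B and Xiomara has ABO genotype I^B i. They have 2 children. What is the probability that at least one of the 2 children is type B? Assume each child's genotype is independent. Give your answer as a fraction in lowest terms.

3/4

ABO cross I^A I^B × I^B i → 1/4 A, 1/2 B, 1/4 AB.
So P(type B) = 1/2 per child.
P(none) = (1/2)^2 = 1/4; P(at least one) = 1 − 1/4 = 3/4.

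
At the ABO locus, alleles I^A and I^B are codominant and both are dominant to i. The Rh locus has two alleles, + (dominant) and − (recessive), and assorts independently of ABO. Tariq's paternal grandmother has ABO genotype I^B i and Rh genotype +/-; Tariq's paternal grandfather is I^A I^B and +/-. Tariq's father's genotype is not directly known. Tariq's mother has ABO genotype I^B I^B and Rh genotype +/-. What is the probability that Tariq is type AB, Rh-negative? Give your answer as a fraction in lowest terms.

Tariq's father's ABO genotype from I^B i × I^A I^B: 1/4 I^A I^B, 1/4 I^A i, 1/4 I^B I^B, 1/4 I^B i.
Crossing each possibility with the mother I^B I^B and summing P(type AB): 1/4·1/2 + 1/4·1/2 + 1/4·0 + 1/4·0 = 1/4.
Similarly for Rh via the father's Rh distribution: P(Rh-) = 1/4.
Independent loci: 1/4 × 1/4 = 1/16.

1/16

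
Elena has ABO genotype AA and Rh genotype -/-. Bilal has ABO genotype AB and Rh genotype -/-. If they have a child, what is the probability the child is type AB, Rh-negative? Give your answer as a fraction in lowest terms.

1/2

ABO cross AA × AB → offspring phenotypes: 1/2 A, 1/2 AB.
Rh cross -/- × -/- → 1 Rh-.
Independent loci: P(type AB, Rh-negative) = 1/2 × 1 = 1/2.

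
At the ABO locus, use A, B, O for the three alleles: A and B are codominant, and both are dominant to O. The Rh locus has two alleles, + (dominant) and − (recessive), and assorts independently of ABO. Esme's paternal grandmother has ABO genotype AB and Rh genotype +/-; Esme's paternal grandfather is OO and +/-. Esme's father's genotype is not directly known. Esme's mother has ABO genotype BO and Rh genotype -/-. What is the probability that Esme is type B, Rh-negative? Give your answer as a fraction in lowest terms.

Esme's father's ABO genotype from AB × OO: 1/2 AO, 1/2 BO.
Crossing each possibility with the mother BO and summing P(type B): 1/2·1/4 + 1/2·3/4 = 1/2.
Similarly for Rh via the father's Rh distribution: P(Rh-) = 1/2.
Independent loci: 1/2 × 1/2 = 1/4.

1/4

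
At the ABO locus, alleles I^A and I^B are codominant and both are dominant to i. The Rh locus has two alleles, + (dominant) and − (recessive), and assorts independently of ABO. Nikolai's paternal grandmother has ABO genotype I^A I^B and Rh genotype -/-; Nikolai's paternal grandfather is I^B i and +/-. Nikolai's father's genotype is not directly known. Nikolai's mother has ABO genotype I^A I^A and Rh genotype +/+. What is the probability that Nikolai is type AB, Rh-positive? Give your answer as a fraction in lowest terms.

1/2

Nikolai's father's ABO genotype from I^A I^B × I^B i: 1/4 I^A I^B, 1/4 I^A i, 1/4 I^B I^B, 1/4 I^B i.
Crossing each possibility with the mother I^A I^A and summing P(type AB): 1/4·1/2 + 1/4·0 + 1/4·1 + 1/4·1/2 = 1/2.
Similarly for Rh via the father's Rh distribution: P(Rh+) = 1.
Independent loci: 1/2 × 1 = 1/2.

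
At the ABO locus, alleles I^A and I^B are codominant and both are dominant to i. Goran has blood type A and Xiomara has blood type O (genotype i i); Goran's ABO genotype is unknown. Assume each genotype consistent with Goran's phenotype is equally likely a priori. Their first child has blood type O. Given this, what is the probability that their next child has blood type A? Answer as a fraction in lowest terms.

Possible genotypes: Goran ∈ {I^A I^A, I^A i}; Xiomara ∈ {i i}.
Weight each parental genotype pair by prior × P(type-O child):
  I^A i × i i: posterior weight 1; P(next child type A) = 1/2.
Weighted sum = 1/2.

1/2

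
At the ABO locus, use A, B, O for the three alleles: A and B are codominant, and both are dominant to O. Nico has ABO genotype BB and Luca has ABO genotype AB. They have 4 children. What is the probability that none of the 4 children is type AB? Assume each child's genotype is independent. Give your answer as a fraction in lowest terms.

ABO cross BB × AB → 1/2 B, 1/2 AB.
So P(type AB) = 1/2 per child.
P(not type AB) = 1/2 for one child; (1/2)^4 = 1/16.

1/16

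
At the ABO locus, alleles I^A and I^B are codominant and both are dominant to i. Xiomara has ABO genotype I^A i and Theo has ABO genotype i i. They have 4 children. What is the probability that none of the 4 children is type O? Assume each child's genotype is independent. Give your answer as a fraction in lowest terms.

ABO cross I^A i × i i → 1/2 O, 1/2 A.
So P(type O) = 1/2 per child.
P(not type O) = 1/2 for one child; (1/2)^4 = 1/16.

1/16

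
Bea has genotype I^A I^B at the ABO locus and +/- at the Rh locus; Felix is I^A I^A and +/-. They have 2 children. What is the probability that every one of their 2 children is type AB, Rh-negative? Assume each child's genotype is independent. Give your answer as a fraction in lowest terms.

1/64

ABO cross I^A I^B × I^A I^A → 1/2 A, 1/2 AB.
Rh cross +/- × +/- → 3/4 Rh+, 1/4 Rh-; so P(type AB, Rh-negative) = 1/2 × 1/4 = 1/8 per child.
All 2 independent: (1/8)^2 = 1/64.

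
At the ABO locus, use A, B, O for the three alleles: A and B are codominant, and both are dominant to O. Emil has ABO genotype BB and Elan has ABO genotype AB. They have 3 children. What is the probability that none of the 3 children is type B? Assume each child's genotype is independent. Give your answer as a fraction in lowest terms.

1/8

ABO cross BB × AB → 1/2 B, 1/2 AB.
So P(type B) = 1/2 per child.
P(not type B) = 1/2 for one child; (1/2)^3 = 1/8.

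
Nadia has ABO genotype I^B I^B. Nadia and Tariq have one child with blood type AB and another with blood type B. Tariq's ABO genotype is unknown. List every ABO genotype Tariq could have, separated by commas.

For each candidate genotype of Tariq, check whether crossing it with I^B I^B can produce every observed child phenotype.
  I^A I^A → possible child types {AB} ✗
  I^A I^B → possible child types {B, AB} ✓
  I^A i → possible child types {B, AB} ✓
  I^B I^B → possible child types {B} ✗
  I^B i → possible child types {B} ✗
  i i → possible child types {B} ✗

I^A I^B, I^A i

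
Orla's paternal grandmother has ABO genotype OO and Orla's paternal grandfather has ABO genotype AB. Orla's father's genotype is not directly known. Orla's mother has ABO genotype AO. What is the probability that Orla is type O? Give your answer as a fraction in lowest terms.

Orla's father's ABO genotype from OO × AB: 1/2 AO, 1/2 BO.
Crossing each possibility with the mother AO and summing P(type O): 1/2·1/4 + 1/2·1/4 = 1/4.

1/4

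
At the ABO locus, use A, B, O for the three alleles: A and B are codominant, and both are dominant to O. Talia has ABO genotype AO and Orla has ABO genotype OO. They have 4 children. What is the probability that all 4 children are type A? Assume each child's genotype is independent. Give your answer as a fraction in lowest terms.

ABO cross AO × OO → 1/2 O, 1/2 A.
So P(type A) = 1/2 per child.
All 4 independent: (1/2)^4 = 1/16.

1/16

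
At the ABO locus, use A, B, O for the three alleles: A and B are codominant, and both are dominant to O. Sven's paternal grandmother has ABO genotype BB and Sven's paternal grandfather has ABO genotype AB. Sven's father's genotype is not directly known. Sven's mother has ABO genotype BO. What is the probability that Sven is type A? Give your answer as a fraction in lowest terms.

1/8

Sven's father's ABO genotype from BB × AB: 1/2 AB, 1/2 BB.
Crossing each possibility with the mother BO and summing P(type A): 1/2·1/4 + 1/2·0 = 1/8.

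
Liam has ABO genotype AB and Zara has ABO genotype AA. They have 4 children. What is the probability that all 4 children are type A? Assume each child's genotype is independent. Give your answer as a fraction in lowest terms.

1/16

ABO cross AB × AA → 1/2 A, 1/2 AB.
So P(type A) = 1/2 per child.
All 4 independent: (1/2)^4 = 1/16.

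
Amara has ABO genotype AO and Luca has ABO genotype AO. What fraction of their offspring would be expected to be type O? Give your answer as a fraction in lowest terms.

1/4

ABO cross AO × AO → offspring phenotypes: 1/4 O, 3/4 A.
So P(type O) = 1/4.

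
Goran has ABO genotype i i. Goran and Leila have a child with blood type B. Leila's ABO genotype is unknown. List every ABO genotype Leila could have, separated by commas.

I^A I^B, I^B I^B, I^B i

For each candidate genotype of Leila, check whether crossing it with i i can produce every observed child phenotype.
  I^A I^A → possible child types {A} ✗
  I^A I^B → possible child types {A, B} ✓
  I^A i → possible child types {O, A} ✗
  I^B I^B → possible child types {B} ✓
  I^B i → possible child types {O, B} ✓
  i i → possible child types {O} ✗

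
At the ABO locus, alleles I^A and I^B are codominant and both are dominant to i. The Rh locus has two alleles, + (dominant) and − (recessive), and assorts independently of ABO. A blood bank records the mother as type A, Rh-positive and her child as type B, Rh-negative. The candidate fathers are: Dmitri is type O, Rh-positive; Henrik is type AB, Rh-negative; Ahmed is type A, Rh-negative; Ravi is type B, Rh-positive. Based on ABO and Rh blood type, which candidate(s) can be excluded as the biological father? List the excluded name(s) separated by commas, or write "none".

Dmitri, Ahmed

A candidate is excluded only if no genotype consistent with his phenotype could produce a type B, Rh-negative child with a type A, Rh-positive mother.
Dmitri (type O, Rh+): no genotype consistent with that phenotype can produce a type-B Rh- child with a type-A mother.
Ahmed (type A, Rh-): no genotype consistent with that phenotype can produce a type-B Rh- child with a type-A mother.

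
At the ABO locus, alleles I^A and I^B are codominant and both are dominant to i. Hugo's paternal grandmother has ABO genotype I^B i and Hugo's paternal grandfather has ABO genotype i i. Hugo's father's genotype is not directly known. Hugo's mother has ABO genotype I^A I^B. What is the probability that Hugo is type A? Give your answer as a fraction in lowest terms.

Hugo's father's ABO genotype from I^B i × i i: 1/2 I^B i, 1/2 i i.
Crossing each possibility with the mother I^A I^B and summing P(type A): 1/2·1/4 + 1/2·1/2 = 3/8.

3/8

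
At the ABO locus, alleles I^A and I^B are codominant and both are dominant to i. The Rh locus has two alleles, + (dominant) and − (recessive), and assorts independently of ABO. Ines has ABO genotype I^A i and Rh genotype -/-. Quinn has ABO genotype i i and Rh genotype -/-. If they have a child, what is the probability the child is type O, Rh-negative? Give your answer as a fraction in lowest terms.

ABO cross I^A i × i i → offspring phenotypes: 1/2 O, 1/2 A.
Rh cross -/- × -/- → 1 Rh-.
Independent loci: P(type O, Rh-negative) = 1/2 × 1 = 1/2.

1/2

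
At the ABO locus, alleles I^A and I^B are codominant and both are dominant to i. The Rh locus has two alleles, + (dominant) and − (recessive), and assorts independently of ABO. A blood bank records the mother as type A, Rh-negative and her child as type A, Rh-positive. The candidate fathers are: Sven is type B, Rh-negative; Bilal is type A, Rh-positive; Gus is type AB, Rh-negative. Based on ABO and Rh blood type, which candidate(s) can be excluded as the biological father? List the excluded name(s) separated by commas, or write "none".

Sven, Gus

A candidate is excluded only if no genotype consistent with his phenotype could produce a type A, Rh-positive child with a type A, Rh-negative mother.
Sven (type B, Rh-): no genotype consistent with that phenotype can produce a type-A Rh+ child with a type-A mother.
Gus (type AB, Rh-): no genotype consistent with that phenotype can produce a type-A Rh+ child with a type-A mother.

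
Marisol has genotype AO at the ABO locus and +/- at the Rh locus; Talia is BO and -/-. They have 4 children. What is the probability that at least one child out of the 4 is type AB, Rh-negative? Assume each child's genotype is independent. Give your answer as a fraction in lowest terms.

1695/4096

ABO cross AO × BO → 1/4 O, 1/4 A, 1/4 B, 1/4 AB.
Rh cross +/- × -/- → 1/2 Rh+, 1/2 Rh-; so P(type AB, Rh-negative) = 1/4 × 1/2 = 1/8 per child.
P(none) = (7/8)^4 = 2401/4096; P(at least one) = 1 − 2401/4096 = 1695/4096.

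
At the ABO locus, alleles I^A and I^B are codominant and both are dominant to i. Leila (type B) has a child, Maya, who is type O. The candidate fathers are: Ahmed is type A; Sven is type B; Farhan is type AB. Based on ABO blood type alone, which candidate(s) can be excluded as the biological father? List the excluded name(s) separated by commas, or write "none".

Farhan

A candidate is excluded only if no genotype consistent with his phenotype could produce a type O child with a type B mother.
Farhan (type AB): no genotype consistent with that phenotype can produce a type-O child with a type-B mother.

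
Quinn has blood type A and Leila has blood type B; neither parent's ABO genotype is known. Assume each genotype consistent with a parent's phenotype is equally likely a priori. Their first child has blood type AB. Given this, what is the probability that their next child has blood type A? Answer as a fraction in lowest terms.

Possible genotypes: Quinn ∈ {I^A I^A, I^A i}; Leila ∈ {I^B I^B, I^B i}.
Weight each parental genotype pair by prior × P(type-AB child):
  I^A I^A × I^B I^B: posterior weight 4/9; P(next child type A) = 0.
  I^A I^A × I^B i: posterior weight 2/9; P(next child type A) = 1/2.
  I^A i × I^B I^B: posterior weight 2/9; P(next child type A) = 0.
  I^A i × I^B i: posterior weight 1/9; P(next child type A) = 1/4.
Weighted sum = 5/36.

5/36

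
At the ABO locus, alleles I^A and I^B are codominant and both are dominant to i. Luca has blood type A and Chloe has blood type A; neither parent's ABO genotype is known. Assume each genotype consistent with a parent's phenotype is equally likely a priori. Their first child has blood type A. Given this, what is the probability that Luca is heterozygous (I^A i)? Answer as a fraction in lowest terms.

Possible genotypes: Luca ∈ {I^A I^A, I^A i}; Chloe ∈ {I^A I^A, I^A i}.
Weight each parental genotype pair by prior × P(type-A child):
  I^A I^A × I^A I^A: posterior weight 4/15.
  I^A I^A × I^A i: posterior weight 4/15.
  I^A i × I^A I^A: posterior weight 4/15.
  I^A i × I^A i: posterior weight 1/5.
Sum the posterior weight over pairs where Luca is I^A i: 7/15.

7/15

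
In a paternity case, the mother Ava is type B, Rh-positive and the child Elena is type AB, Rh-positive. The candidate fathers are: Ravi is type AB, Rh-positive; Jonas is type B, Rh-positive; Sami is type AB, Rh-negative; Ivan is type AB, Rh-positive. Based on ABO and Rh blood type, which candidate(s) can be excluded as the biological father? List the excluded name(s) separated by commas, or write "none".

A candidate is excluded only if no genotype consistent with his phenotype could produce a type AB, Rh-positive child with a type B, Rh-positive mother.
Jonas (type B, Rh+): no genotype consistent with that phenotype can produce a type-AB Rh+ child with a type-B mother.

Jonas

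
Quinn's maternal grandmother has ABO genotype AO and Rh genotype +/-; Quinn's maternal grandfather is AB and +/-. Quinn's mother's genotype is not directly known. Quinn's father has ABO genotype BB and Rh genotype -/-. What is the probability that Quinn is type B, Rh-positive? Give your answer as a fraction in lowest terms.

Quinn's mother's ABO genotype from AO × AB: 1/4 AA, 1/4 AB, 1/4 AO, 1/4 BO.
Crossing each possibility with the father BB and summing P(type B): 1/4·0 + 1/4·1/2 + 1/4·1/2 + 1/4·1 = 1/2.
Similarly for Rh via the mother's Rh distribution: P(Rh+) = 1/2.
Independent loci: 1/2 × 1/2 = 1/4.

1/4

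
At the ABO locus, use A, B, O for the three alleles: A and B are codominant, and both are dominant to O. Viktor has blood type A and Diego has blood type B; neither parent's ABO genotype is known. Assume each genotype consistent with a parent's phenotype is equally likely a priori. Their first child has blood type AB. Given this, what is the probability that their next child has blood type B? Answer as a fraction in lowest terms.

5/36

Possible genotypes: Viktor ∈ {AA, AO}; Diego ∈ {BB, BO}.
Weight each parental genotype pair by prior × P(type-AB child):
  AA × BB: posterior weight 4/9; P(next child type B) = 0.
  AA × BO: posterior weight 2/9; P(next child type B) = 0.
  AO × BB: posterior weight 2/9; P(next child type B) = 1/2.
  AO × BO: posterior weight 1/9; P(next child type B) = 1/4.
Weighted sum = 5/36.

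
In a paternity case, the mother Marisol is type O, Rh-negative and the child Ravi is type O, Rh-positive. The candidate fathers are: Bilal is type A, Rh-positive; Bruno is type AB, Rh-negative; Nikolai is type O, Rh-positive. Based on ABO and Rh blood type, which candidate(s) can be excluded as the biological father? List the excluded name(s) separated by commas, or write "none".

Bruno

A candidate is excluded only if no genotype consistent with his phenotype could produce a type O, Rh-positive child with a type O, Rh-negative mother.
Bruno (type AB, Rh-): no genotype consistent with that phenotype can produce a type-O Rh+ child with a type-O mother.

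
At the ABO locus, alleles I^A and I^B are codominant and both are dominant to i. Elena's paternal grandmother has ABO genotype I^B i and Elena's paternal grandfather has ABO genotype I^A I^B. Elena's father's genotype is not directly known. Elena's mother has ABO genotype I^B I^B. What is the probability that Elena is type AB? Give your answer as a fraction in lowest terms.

Elena's father's ABO genotype from I^B i × I^A I^B: 1/4 I^A I^B, 1/4 I^A i, 1/4 I^B I^B, 1/4 I^B i.
Crossing each possibility with the mother I^B I^B and summing P(type AB): 1/4·1/2 + 1/4·1/2 + 1/4·0 + 1/4·0 = 1/4.

1/4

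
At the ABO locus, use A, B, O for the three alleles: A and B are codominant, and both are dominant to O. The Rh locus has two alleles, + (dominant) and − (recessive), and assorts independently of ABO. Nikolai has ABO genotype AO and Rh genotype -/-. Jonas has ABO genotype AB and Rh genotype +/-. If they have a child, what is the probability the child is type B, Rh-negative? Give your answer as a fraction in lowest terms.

ABO cross AO × AB → offspring phenotypes: 1/2 A, 1/4 B, 1/4 AB.
Rh cross -/- × +/- → 1/2 Rh+, 1/2 Rh-.
Independent loci: P(type B, Rh-negative) = 1/4 × 1/2 = 1/8.

1/8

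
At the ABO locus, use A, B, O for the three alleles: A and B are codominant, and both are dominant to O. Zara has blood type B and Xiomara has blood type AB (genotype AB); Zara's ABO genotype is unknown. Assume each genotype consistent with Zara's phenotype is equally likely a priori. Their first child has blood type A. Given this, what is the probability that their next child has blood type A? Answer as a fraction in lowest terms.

Possible genotypes: Zara ∈ {BB, BO}; Xiomara ∈ {AB}.
Weight each parental genotype pair by prior × P(type-A child):
  BO × AB: posterior weight 1; P(next child type A) = 1/4.
Weighted sum = 1/4.

1/4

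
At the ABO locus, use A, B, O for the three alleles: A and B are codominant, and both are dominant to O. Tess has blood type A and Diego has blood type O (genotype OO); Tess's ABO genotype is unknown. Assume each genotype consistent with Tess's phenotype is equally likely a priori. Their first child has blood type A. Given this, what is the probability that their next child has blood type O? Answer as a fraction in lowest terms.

1/6

Possible genotypes: Tess ∈ {AA, AO}; Diego ∈ {OO}.
Weight each parental genotype pair by prior × P(type-A child):
  AA × OO: posterior weight 2/3; P(next child type O) = 0.
  AO × OO: posterior weight 1/3; P(next child type O) = 1/2.
Weighted sum = 1/6.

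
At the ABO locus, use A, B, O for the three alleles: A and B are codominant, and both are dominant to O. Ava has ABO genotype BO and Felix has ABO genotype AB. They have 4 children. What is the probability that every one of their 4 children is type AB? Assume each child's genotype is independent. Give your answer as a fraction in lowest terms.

1/256

ABO cross BO × AB → 1/4 A, 1/2 B, 1/4 AB.
So P(type AB) = 1/4 per child.
All 4 independent: (1/4)^4 = 1/256.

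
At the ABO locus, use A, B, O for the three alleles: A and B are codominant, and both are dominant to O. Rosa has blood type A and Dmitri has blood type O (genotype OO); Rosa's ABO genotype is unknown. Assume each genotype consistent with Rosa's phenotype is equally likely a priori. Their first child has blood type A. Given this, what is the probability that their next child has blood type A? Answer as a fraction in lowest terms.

Possible genotypes: Rosa ∈ {AA, AO}; Dmitri ∈ {OO}.
Weight each parental genotype pair by prior × P(type-A child):
  AA × OO: posterior weight 2/3; P(next child type A) = 1.
  AO × OO: posterior weight 1/3; P(next child type A) = 1/2.
Weighted sum = 5/6.

5/6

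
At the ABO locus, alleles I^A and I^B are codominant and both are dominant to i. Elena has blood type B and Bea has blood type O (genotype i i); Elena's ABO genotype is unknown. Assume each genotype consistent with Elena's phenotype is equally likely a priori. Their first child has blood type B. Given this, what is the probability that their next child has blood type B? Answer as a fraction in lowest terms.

5/6

Possible genotypes: Elena ∈ {I^B I^B, I^B i}; Bea ∈ {i i}.
Weight each parental genotype pair by prior × P(type-B child):
  I^B I^B × i i: posterior weight 2/3; P(next child type B) = 1.
  I^B i × i i: posterior weight 1/3; P(next child type B) = 1/2.
Weighted sum = 5/6.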